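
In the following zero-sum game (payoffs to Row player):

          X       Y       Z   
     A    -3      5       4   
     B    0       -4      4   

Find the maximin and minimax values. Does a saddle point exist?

Maximin = -3, Minimax = 0, Saddle: False

Work:
Row minimums: [-3, -4] → maximin = -3
Column maximums: [0, 5, 4] → minimax = 0
No saddle point (maximin ≠ minimax). Mixed strategy needed.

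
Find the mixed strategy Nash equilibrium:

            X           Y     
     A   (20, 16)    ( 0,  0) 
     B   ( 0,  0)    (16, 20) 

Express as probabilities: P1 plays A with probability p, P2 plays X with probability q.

p = 0.5556, q = 0.4444

Work:
Find probabilities that make opponent indifferent:
P2 chooses q to make P1 indifferent between A and B
P1 chooses p to make P2 indifferent between X and Y
Mixed NE: P1 plays (A: 0.5556, B: 0.4444), P2 plays (X: 0.4444, Y: 0.5556)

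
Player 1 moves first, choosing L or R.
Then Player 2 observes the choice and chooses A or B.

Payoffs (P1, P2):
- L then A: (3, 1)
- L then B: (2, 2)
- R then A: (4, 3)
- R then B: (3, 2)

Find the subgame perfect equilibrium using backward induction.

P1 plays R, P2 plays B after L and A after R; Payoff (4, 3)

Work:
Backward induction:
After L: P2 chooses B → P1 gets 2
After R: P2 chooses A → P1 gets 4
P1 chooses R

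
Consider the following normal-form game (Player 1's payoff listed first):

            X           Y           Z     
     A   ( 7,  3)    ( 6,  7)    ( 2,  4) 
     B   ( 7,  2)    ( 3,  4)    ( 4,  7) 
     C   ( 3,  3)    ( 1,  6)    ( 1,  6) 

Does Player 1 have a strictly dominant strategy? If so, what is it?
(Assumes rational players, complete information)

No strictly dominant strategy exists for Player 1

Work:
A strategy strictly dominates another if it gives a strictly higher payoff against every opponent action. Compare each pair of P1's strategies column-by-column:
  A vs B: [7 vs 7, 6 vs 3, 2 vs 4] → A does not strictly dominate B (column X: 7 ≤ 7)
  A vs C: [7 vs 3, 6 vs 1, 2 vs 1] → A strictly dominates C
  B vs A: [7 vs 7, 3 vs 6, 4 vs 2] → B does not strictly dominate A (column X: 7 ≤ 7)
  B vs C: [7 vs 3, 3 vs 1, 4 vs 1] → B strictly dominates C
  C vs A: [3 vs 7, 1 vs 6, 1 vs 2] → C does not strictly dominate A (column X: 3 ≤ 7)
  C vs B: [3 vs 7, 1 vs 3, 1 vs 4] → C does not strictly dominate B (column X: 3 ≤ 7)
No single strategy strictly dominates all others → no strictly dominant strategy.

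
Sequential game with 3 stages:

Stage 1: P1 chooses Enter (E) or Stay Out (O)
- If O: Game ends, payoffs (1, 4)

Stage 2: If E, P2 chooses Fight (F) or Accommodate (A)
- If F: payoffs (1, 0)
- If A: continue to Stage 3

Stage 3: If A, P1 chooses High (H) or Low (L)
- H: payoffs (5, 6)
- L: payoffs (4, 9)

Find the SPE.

SPE: (E, A, H); Outcome (5, 6)

Work:
Stage 3: P1 chooses H (5 vs 4)
Stage 2: P2: F->0, A->6 (anticipating H). Choose A
Stage 1: P1: O->1, E->5 (anticipating A, H). Choose E
SPE path: E -> A -> H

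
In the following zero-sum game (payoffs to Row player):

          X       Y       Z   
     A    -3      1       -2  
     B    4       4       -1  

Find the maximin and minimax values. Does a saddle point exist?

Maximin = -1, Minimax = -1, Saddle: True

Work:
Row minimums: [-3, -1] → maximin = -1
Column maximums: [4, 4, -1] → minimax = -1
Saddle point exists! Game value = -1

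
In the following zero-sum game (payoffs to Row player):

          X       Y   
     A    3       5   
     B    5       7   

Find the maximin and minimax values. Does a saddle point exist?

Maximin = 5, Minimax = 5, Saddle: True

Work:
Row minimums: [3, 5] → maximin = 5
Column maximums: [5, 7] → minimax = 5
Saddle point exists! Game value = 5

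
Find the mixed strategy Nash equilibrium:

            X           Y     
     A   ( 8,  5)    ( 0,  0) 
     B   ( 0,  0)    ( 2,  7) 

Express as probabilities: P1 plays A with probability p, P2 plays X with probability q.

p = 0.5833, q = 0.2

Work:
Find probabilities that make opponent indifferent:
P2 chooses q to make P1 indifferent between A and B
P1 chooses p to make P2 indifferent between X and Y
Mixed NE: P1 plays (A: 0.5833, B: 0.4167), P2 plays (X: 0.2, Y: 0.8)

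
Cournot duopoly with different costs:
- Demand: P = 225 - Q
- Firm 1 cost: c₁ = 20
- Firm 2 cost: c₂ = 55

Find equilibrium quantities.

q₁* = 80.0, q₂* = 45.0

Work:
Reaction: q₁ = (225 - 20 - q₂)/2
Reaction: q₂ = (225 - 55 - q₁)/2
Solve simultaneously:
q₁* = (225 - 2×20 + 55)/3 = 80.0
q₂* = (225 - 2×55 + 20)/3 = 45.0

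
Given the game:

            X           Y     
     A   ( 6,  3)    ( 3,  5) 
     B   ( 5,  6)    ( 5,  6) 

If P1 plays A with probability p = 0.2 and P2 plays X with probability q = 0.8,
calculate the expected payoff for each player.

E[P1] = 5.08, E[P2] = 5.48

Work:
E[P1] = p·q·π₁(A,X) + p·(1-q)·π₁(A,Y) + (1-p)·q·π₁(B,X) + (1-p)·(1-q)·π₁(B,Y)
= 0.2·0.8·6 + 0.2·0.2·3 + 0.8·0.8·5 + 0.8·0.2·5
= 5.08

E[P2] = 5.48 (similar calculation)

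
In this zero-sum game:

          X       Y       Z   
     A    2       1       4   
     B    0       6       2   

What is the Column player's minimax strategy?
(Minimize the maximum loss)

Column should play X, value = 2

Work:
Column player minimizes Row's maximum payoff:
Column X: max payoff to Row = 2
Column Y: max payoff to Row = 6
Column Z: max payoff to Row = 4
Minimum is 2, achieved by column X.
Minimax strategy: X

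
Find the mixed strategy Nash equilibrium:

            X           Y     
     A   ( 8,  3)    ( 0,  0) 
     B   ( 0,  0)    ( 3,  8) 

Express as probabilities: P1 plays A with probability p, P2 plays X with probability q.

p = 0.7273, q = 0.2727

Work:
Find probabilities that make opponent indifferent:
P2 chooses q to make P1 indifferent between A and B
P1 chooses p to make P2 indifferent between X and Y
Mixed NE: P1 plays (A: 0.7273, B: 0.2727), P2 plays (X: 0.2727, Y: 0.7273)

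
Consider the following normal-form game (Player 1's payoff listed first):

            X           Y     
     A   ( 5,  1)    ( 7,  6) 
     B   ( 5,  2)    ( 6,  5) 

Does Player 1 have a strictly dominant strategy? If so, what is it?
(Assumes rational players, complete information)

No strictly dominant strategy exists for Player 1

Work:
A strategy strictly dominates another if it gives a strictly higher payoff against every opponent action. Compare each pair of P1's strategies column-by-column:
  A vs B: [5 vs 5, 7 vs 6] → A does not strictly dominate B (column X: 5 ≤ 5)
  B vs A: [5 vs 5, 6 vs 7] → B does not strictly dominate A (column X: 5 ≤ 5)
No single strategy strictly dominates all others → no strictly dominant strategy.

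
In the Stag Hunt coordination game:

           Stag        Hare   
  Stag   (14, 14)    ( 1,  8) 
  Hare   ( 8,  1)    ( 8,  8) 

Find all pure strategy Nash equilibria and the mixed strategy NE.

Pure NE: (Stag, Stag) and (Hare, Hare); Mixed NE: p = 0.5385, q = 0.5385

Work:
Check pure NE:
(Stag, Stag): (14, 14) - no unilateral deviation beneficial
(Hare, Hare): (8, 8) - no unilateral deviation beneficial
Mixed NE: P1 plays Stag with p = 0.5385, P2 plays Stag with q = 0.5385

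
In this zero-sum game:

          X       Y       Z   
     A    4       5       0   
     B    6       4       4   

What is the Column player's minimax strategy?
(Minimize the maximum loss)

Column should play Z, value = 4

Work:
Column player minimizes Row's maximum payoff:
Column X: max payoff to Row = 6
Column Y: max payoff to Row = 5
Column Z: max payoff to Row = 4
Minimum is 4, achieved by column Z.
Minimax strategy: Z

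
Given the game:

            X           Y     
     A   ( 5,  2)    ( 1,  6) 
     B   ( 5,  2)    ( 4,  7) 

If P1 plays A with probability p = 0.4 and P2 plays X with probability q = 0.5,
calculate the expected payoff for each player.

E[P1] = 3.9, E[P2] = 4.3

Work:
E[P1] = p·q·π₁(A,X) + p·(1-q)·π₁(A,Y) + (1-p)·q·π₁(B,X) + (1-p)·(1-q)·π₁(B,Y)
= 0.4·0.5·5 + 0.4·0.5·1 + 0.6·0.5·5 + 0.6·0.5·4
= 3.9

E[P2] = 4.3 (similar calculation)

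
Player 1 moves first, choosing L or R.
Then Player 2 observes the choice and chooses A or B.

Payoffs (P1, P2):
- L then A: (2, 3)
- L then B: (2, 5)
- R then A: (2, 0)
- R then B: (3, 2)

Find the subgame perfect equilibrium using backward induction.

P1 plays R, P2 plays B after L and B after R; Payoff (3, 2)

Work:
Backward induction:
After L: P2 chooses B → P1 gets 2
After R: P2 chooses B → P1 gets 3
P1 chooses R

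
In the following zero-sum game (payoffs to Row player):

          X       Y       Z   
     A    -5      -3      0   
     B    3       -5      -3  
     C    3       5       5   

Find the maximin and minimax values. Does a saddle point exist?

Maximin = 3, Minimax = 3, Saddle: True

Work:
Row minimums: [-5, -5, 3] → maximin = 3
Column maximums: [3, 5, 5] → minimax = 3
Saddle point exists! Game value = 3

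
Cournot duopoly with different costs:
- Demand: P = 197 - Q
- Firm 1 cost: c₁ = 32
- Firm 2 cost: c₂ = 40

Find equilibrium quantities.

q₁* = 57.67, q₂* = 49.67

Work:
Reaction: q₁ = (197 - 32 - q₂)/2
Reaction: q₂ = (197 - 40 - q₁)/2
Solve simultaneously:
q₁* = (197 - 2×32 + 40)/3 = 57.67
q₂* = (197 - 2×40 + 32)/3 = 49.67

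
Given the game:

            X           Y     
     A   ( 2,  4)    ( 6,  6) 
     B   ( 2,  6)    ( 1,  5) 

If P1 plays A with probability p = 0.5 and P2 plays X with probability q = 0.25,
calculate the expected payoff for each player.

E[P1] = 3.125, E[P2] = 5.375

Work:
E[P1] = p·q·π₁(A,X) + p·(1-q)·π₁(A,Y) + (1-p)·q·π₁(B,X) + (1-p)·(1-q)·π₁(B,Y)
= 0.5·0.25·2 + 0.5·0.75·6 + 0.5·0.25·2 + 0.5·0.75·1
= 3.125

E[P2] = 5.375 (similar calculation)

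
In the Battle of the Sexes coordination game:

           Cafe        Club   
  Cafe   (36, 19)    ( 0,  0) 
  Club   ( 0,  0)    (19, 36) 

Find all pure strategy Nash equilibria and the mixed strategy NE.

Pure NE: (Cafe, Cafe) and (Club, Club); Mixed NE: p = 0.6545, q = 0.3455

Work:
Check pure NE:
(Cafe, Cafe): (36, 19) - no unilateral deviation beneficial
(Club, Club): (19, 36) - no unilateral deviation beneficial
Mixed NE: P1 plays Cafe with p = 0.6545, P2 plays Cafe with q = 0.3455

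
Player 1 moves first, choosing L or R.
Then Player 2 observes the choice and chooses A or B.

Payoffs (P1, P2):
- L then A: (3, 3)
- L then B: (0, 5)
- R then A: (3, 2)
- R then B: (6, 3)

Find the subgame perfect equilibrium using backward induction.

P1 plays R, P2 plays B after L and B after R; Payoff (6, 3)

Work:
Backward induction:
After L: P2 chooses B → P1 gets 0
After R: P2 chooses B → P1 gets 6
P1 chooses R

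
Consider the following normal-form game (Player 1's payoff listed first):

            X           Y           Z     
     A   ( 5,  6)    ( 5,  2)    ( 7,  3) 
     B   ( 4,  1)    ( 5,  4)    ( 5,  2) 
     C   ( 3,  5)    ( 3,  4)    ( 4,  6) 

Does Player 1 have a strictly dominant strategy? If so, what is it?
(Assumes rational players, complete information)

No strictly dominant strategy exists for Player 1

Work:
A strategy strictly dominates another if it gives a strictly higher payoff against every opponent action. Compare each pair of P1's strategies column-by-column:
  A vs B: [5 vs 4, 5 vs 5, 7 vs 5] → A does not strictly dominate B (column Y: 5 ≤ 5)
  A vs C: [5 vs 3, 5 vs 3, 7 vs 4] → A strictly dominates C
  B vs A: [4 vs 5, 5 vs 5, 5 vs 7] → B does not strictly dominate A (column X: 4 ≤ 5)
  B vs C: [4 vs 3, 5 vs 3, 5 vs 4] → B strictly dominates C
  C vs A: [3 vs 5, 3 vs 5, 4 vs 7] → C does not strictly dominate A (column X: 3 ≤ 5)
  C vs B: [3 vs 4, 3 vs 5, 4 vs 5] → C does not strictly dominate B (column X: 3 ≤ 4)
No single strategy strictly dominates all others → no strictly dominant strategy.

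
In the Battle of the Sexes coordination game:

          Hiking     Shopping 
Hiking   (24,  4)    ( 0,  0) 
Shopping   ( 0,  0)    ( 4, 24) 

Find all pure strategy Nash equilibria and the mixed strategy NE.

Pure NE: (Hiking, Hiking) and (Shopping, Shopping); Mixed NE: p = 0.8571, q = 0.1429

Work:
Check pure NE:
(Hiking, Hiking): (24, 4) - no unilateral deviation beneficial
(Shopping, Shopping): (4, 24) - no unilateral deviation beneficial
Mixed NE: P1 plays Hiking with p = 0.8571, P2 plays Hiking with q = 0.1429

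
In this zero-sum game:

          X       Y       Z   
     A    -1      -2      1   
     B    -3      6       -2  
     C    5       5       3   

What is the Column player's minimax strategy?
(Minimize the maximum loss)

Column should play Z, value = 3

Work:
Column player minimizes Row's maximum payoff:
Column X: max payoff to Row = 5
Column Y: max payoff to Row = 6
Column Z: max payoff to Row = 3
Minimum is 3, achieved by column Z.
Minimax strategy: Z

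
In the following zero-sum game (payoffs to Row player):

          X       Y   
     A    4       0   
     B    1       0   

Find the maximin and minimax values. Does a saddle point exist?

Maximin = 0, Minimax = 0, Saddle: True

Work:
Row minimums: [0, 0] → maximin = 0
Column maximums: [4, 0] → minimax = 0
Saddle point exists! Game value = 0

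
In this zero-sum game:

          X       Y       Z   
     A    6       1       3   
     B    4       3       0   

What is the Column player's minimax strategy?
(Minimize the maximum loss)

Column should play Y or Z (all achieve the minimum), value = 3

Work:
Column player minimizes Row's maximum payoff:
Column X: max payoff to Row = 6
Column Y: max payoff to Row = 3
Column Z: max payoff to Row = 3
Minimum is 3, achieved by columns Y, Z (tied).
Each of Y or Z is a minimax strategy.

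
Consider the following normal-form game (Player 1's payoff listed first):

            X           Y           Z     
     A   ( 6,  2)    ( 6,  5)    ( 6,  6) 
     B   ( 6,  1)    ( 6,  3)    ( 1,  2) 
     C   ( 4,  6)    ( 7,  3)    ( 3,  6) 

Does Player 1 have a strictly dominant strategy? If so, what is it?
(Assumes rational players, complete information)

No strictly dominant strategy exists for Player 1

Work:
A strategy strictly dominates another if it gives a strictly higher payoff against every opponent action. Compare each pair of P1's strategies column-by-column:
  A vs B: [6 vs 6, 6 vs 6, 6 vs 1] → A does not strictly dominate B (column X: 6 ≤ 6)
  A vs C: [6 vs 4, 6 vs 7, 6 vs 3] → A does not strictly dominate C (column Y: 6 ≤ 7)
  B vs A: [6 vs 6, 6 vs 6, 1 vs 6] → B does not strictly dominate A (column X: 6 ≤ 6)
  B vs C: [6 vs 4, 6 vs 7, 1 vs 3] → B does not strictly dominate C (column Y: 6 ≤ 7)
  C vs A: [4 vs 6, 7 vs 6, 3 vs 6] → C does not strictly dominate A (column X: 4 ≤ 6)
  C vs B: [4 vs 6, 7 vs 6, 3 vs 1] → C does not strictly dominate B (column X: 4 ≤ 6)
No single strategy strictly dominates all others → no strictly dominant strategy.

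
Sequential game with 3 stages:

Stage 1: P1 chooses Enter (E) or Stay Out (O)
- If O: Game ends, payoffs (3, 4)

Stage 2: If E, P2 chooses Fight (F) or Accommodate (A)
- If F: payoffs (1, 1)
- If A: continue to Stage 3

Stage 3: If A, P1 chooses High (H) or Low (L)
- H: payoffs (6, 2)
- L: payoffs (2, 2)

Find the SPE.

SPE: (E, A, H); Outcome (6, 2)

Work:
Stage 3: P1 chooses H (6 vs 2)
Stage 2: P2: F->1, A->2 (anticipating H). Choose A
Stage 1: P1: O->3, E->6 (anticipating A, H). Choose E
SPE path: E -> A -> H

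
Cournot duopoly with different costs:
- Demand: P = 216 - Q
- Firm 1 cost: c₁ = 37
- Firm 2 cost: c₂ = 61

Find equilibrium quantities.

q₁* = 67.67, q₂* = 43.67

Work:
Reaction: q₁ = (216 - 37 - q₂)/2
Reaction: q₂ = (216 - 61 - q₁)/2
Solve simultaneously:
q₁* = (216 - 2×37 + 61)/3 = 67.67
q₂* = (216 - 2×61 + 37)/3 = 43.67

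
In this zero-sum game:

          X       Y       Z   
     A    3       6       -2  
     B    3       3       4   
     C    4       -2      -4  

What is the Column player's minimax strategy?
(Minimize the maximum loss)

Column should play X or Z (all achieve the minimum), value = 4

Work:
Column player minimizes Row's maximum payoff:
Column X: max payoff to Row = 4
Column Y: max payoff to Row = 6
Column Z: max payoff to Row = 4
Minimum is 4, achieved by columns X, Z (tied).
Each of X or Z is a minimax strategy.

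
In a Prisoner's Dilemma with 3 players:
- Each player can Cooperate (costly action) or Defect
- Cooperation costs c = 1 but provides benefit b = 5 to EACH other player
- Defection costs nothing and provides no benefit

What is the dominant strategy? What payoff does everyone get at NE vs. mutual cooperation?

Dominant: Defect; NE payoff = 0; Coop payoff = 9

Work:
Defect dominates (saves cost c = 1, benefit to others is external)
NE: All defect → everyone gets 0
If all cooperate: each receives (2)×5 - 1 = 9
Social dilemma: 9 > 0 but NE gives 0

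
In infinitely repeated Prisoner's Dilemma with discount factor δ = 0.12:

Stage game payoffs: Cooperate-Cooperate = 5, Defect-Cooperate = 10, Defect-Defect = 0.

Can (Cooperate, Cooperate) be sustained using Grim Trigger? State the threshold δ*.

δ* = 0.5; since δ = 0.12 < 0.5, cooperation cannot be sustained

Work:
For Grim Trigger:
Cooperate forever: 5/(1-δ)
Defect then punished: 10 + 0·δ/(1-δ)
Need: 5/(1-δ) ≥ 10 + 0·δ/(1-δ)
Solving: δ ≥ (T-R)/(T-P) = (10-5)/(10-0) = 0.5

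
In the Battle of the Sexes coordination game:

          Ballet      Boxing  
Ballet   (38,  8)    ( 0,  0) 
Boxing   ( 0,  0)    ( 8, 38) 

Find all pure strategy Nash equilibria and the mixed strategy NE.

Pure NE: (Ballet, Ballet) and (Boxing, Boxing); Mixed NE: p = 0.8261, q = 0.1739

Work:
Check pure NE:
(Ballet, Ballet): (38, 8) - no unilateral deviation beneficial
(Boxing, Boxing): (8, 38) - no unilateral deviation beneficial
Mixed NE: P1 plays Ballet with p = 0.8261, P2 plays Ballet with q = 0.1739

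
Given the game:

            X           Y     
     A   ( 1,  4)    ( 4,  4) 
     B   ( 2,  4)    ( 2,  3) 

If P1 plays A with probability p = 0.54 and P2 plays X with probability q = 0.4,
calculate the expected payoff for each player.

E[P1] = 2.432, E[P2] = 3.724

Work:
E[P1] = p·q·π₁(A,X) + p·(1-q)·π₁(A,Y) + (1-p)·q·π₁(B,X) + (1-p)·(1-q)·π₁(B,Y)
= 0.54·0.4·1 + 0.54·0.6·4 + 0.46·0.4·2 + 0.46·0.6·2
= 2.432

E[P2] = 3.724 (similar calculation)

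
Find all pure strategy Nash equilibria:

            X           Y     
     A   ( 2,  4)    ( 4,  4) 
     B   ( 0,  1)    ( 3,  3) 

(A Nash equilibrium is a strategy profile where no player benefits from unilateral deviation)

Nash equilibrium: (A, X), (A, Y)

Work:
Best responses:
  P1 vs X: payoffs [2, 0] → best response A (payoff 2)
  P1 vs Y: payoffs [4, 3] → best response A (payoff 4)
  P2 vs A: payoffs [4, 4] → best response X/Y (payoff 4)
  P2 vs B: payoffs [1, 3] → best response Y (payoff 3)
Mutual best responses: (A,X), (A,Y) → Nash equilibria.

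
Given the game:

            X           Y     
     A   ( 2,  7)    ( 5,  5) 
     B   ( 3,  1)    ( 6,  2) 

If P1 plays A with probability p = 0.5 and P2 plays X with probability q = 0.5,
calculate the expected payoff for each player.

E[P1] = 4.0, E[P2] = 3.75

Work:
E[P1] = p·q·π₁(A,X) + p·(1-q)·π₁(A,Y) + (1-p)·q·π₁(B,X) + (1-p)·(1-q)·π₁(B,Y)
= 0.5·0.5·2 + 0.5·0.5·5 + 0.5·0.5·3 + 0.5·0.5·6
= 4.0

E[P2] = 3.75 (similar calculation)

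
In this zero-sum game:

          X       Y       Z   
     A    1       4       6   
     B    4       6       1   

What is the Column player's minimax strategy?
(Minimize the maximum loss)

Column should play X, value = 4

Work:
Column player minimizes Row's maximum payoff:
Column X: max payoff to Row = 4
Column Y: max payoff to Row = 6
Column Z: max payoff to Row = 6
Minimum is 4, achieved by column X.
Minimax strategy: X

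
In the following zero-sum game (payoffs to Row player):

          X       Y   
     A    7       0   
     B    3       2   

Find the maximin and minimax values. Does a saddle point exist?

Maximin = 2, Minimax = 2, Saddle: True

Work:
Row minimums: [0, 2] → maximin = 2
Column maximums: [7, 2] → minimax = 2
Saddle point exists! Game value = 2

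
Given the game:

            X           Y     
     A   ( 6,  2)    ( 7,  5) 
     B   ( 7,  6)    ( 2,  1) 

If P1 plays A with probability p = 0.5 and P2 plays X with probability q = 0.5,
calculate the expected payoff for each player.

E[P1] = 5.5, E[P2] = 3.5

Work:
E[P1] = p·q·π₁(A,X) + p·(1-q)·π₁(A,Y) + (1-p)·q·π₁(B,X) + (1-p)·(1-q)·π₁(B,Y)
= 0.5·0.5·6 + 0.5·0.5·7 + 0.5·0.5·7 + 0.5·0.5·2
= 5.5

E[P2] = 3.5 (similar calculation)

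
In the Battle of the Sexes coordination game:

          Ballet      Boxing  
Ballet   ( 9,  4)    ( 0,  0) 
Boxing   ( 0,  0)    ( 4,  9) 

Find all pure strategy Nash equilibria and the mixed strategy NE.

Pure NE: (Ballet, Ballet) and (Boxing, Boxing); Mixed NE: p = 0.6923, q = 0.3077

Work:
Check pure NE:
(Ballet, Ballet): (9, 4) - no unilateral deviation beneficial
(Boxing, Boxing): (4, 9) - no unilateral deviation beneficial
Mixed NE: P1 plays Ballet with p = 0.6923, P2 plays Ballet with q = 0.3077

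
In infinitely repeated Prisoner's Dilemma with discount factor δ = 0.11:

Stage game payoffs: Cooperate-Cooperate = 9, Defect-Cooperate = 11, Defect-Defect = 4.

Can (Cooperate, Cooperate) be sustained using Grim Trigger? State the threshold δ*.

δ* = 0.2857; since δ = 0.11 < 0.2857, cooperation cannot be sustained

Work:
For Grim Trigger:
Cooperate forever: 9/(1-δ)
Defect then punished: 11 + 4·δ/(1-δ)
Need: 9/(1-δ) ≥ 11 + 4·δ/(1-δ)
Solving: δ ≥ (T-R)/(T-P) = (11-9)/(11-4) = 0.2857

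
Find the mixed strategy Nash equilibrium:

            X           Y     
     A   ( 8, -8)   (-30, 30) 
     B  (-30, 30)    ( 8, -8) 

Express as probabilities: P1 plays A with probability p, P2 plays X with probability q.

p = 0.5, q = 0.5

Work:
Find probabilities that make opponent indifferent:
P2 chooses q to make P1 indifferent between A and B
P1 chooses p to make P2 indifferent between X and Y
Mixed NE: P1 plays (A: 0.5, B: 0.5), P2 plays (X: 0.5, Y: 0.5)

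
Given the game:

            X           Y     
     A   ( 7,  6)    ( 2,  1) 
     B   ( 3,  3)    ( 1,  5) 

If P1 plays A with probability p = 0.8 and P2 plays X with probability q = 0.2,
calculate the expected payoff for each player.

E[P1] = 2.68, E[P2] = 2.52

Work:
E[P1] = p·q·π₁(A,X) + p·(1-q)·π₁(A,Y) + (1-p)·q·π₁(B,X) + (1-p)·(1-q)·π₁(B,Y)
= 0.8·0.2·7 + 0.8·0.8·2 + 0.2·0.2·3 + 0.2·0.8·1
= 2.68

E[P2] = 2.52 (similar calculation)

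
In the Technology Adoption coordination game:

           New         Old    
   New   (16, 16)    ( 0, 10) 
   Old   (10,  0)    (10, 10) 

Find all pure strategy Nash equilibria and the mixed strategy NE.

Pure NE: (New, New) and (Old, Old); Mixed NE: p = 0.625, q = 0.625

Work:
Check pure NE:
(New, New): (16, 16) - no unilateral deviation beneficial
(Old, Old): (10, 10) - no unilateral deviation beneficial
Mixed NE: P1 plays New with p = 0.625, P2 plays New with q = 0.625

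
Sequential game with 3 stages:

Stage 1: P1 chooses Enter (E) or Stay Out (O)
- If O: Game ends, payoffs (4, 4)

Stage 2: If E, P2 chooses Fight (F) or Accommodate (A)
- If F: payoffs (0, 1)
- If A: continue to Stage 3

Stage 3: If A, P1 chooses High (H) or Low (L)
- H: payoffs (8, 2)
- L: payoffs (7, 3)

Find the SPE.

SPE: (E, A, H); Outcome (8, 2)

Work:
Stage 3: P1 chooses H (8 vs 7)
Stage 2: P2: F->1, A->2 (anticipating H). Choose A
Stage 1: P1: O->4, E->8 (anticipating A, H). Choose E
SPE path: E -> A -> H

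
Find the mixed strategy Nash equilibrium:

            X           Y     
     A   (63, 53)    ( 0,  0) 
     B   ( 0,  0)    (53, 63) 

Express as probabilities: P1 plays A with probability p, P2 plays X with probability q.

p = 0.5431, q = 0.4569

Work:
Find probabilities that make opponent indifferent:
P2 chooses q to make P1 indifferent between A and B
P1 chooses p to make P2 indifferent between X and Y
Mixed NE: P1 plays (A: 0.5431, B: 0.4569), P2 plays (X: 0.4569, Y: 0.5431)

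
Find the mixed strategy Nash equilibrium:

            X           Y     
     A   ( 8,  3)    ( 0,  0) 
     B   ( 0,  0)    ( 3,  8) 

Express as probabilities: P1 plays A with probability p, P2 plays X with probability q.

p = 0.7273, q = 0.2727

Work:
Find probabilities that make opponent indifferent:
P2 chooses q to make P1 indifferent between A and B
P1 chooses p to make P2 indifferent between X and Y
Mixed NE: P1 plays (A: 0.7273, B: 0.2727), P2 plays (X: 0.2727, Y: 0.7273)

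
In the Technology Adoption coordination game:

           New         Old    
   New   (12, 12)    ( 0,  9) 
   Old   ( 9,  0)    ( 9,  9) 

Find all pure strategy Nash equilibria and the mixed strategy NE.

Pure NE: (New, New) and (Old, Old); Mixed NE: p = 0.75, q = 0.75

Work:
Check pure NE:
(New, New): (12, 12) - no unilateral deviation beneficial
(Old, Old): (9, 9) - no unilateral deviation beneficial
Mixed NE: P1 plays New with p = 0.75, P2 plays New with q = 0.75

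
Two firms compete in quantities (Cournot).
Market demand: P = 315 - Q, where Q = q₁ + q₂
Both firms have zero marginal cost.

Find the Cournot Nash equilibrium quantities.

q₁* = q₂* = 105.0; P* = 105.0

Work:
Profit: π_i = P·q_i = (a - q_i - q_j)·q_i
FOC: ∂π_i/∂q_i = a - 2q_i - q_j = 0
Reaction function: q_i = (315 - q_j)/2
Symmetry: q* = 315/3 = 105.0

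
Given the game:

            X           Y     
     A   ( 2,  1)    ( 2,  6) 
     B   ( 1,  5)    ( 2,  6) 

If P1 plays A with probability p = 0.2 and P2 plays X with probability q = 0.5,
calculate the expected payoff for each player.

E[P1] = 1.6, E[P2] = 5.1

Work:
E[P1] = p·q·π₁(A,X) + p·(1-q)·π₁(A,Y) + (1-p)·q·π₁(B,X) + (1-p)·(1-q)·π₁(B,Y)
= 0.2·0.5·2 + 0.2·0.5·2 + 0.8·0.5·1 + 0.8·0.5·2
= 1.6

E[P2] = 5.1 (similar calculation)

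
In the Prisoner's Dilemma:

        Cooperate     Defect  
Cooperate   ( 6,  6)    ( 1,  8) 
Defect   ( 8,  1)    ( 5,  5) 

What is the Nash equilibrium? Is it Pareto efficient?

(Defect, Defect) is NE; not Pareto efficient

Work:
Defect dominates Cooperate for both players:
If P2 cooperates: Defect (8) > Cooperate (6)
If P2 defects: Defect (5) > Cooperate (1)
NE: (Defect, Defect) with payoff (5, 5)
But (Cooperate, Cooperate) = (6, 6) Pareto dominates (5, 5)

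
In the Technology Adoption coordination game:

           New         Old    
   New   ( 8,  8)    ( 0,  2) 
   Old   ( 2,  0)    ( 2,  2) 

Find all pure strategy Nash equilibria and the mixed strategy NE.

Pure NE: (New, New) and (Old, Old); Mixed NE: p = 0.25, q = 0.25

Work:
Check pure NE:
(New, New): (8, 8) - no unilateral deviation beneficial
(Old, Old): (2, 2) - no unilateral deviation beneficial
Mixed NE: P1 plays New with p = 0.25, P2 plays New with q = 0.25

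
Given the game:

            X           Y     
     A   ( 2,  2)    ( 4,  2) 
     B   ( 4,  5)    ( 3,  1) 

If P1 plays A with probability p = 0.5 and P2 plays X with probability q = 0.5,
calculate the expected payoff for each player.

E[P1] = 3.25, E[P2] = 2.5

Work:
E[P1] = p·q·π₁(A,X) + p·(1-q)·π₁(A,Y) + (1-p)·q·π₁(B,X) + (1-p)·(1-q)·π₁(B,Y)
= 0.5·0.5·2 + 0.5·0.5·4 + 0.5·0.5·4 + 0.5·0.5·3
= 3.25

E[P2] = 2.5 (similar calculation)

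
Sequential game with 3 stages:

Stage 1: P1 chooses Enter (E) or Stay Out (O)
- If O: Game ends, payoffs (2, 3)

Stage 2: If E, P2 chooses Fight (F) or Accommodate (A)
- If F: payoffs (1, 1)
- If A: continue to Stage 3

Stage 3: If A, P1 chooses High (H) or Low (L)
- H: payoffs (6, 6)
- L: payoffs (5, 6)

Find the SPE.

SPE: (E, A, H); Outcome (6, 6)

Work:
Stage 3: P1 chooses H (6 vs 5)
Stage 2: P2: F->1, A->6 (anticipating H). Choose A
Stage 1: P1: O->2, E->6 (anticipating A, H). Choose E
SPE path: E -> A -> H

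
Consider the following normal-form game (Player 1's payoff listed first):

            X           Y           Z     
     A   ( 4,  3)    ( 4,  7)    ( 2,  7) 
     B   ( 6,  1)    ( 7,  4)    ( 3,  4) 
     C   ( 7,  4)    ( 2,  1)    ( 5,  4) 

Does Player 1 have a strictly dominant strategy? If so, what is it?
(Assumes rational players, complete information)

No strictly dominant strategy exists for Player 1

Work:
A strategy strictly dominates another if it gives a strictly higher payoff against every opponent action. Compare each pair of P1's strategies column-by-column:
  A vs B: [4 vs 6, 4 vs 7, 2 vs 3] → A does not strictly dominate B (column X: 4 ≤ 6)
  A vs C: [4 vs 7, 4 vs 2, 2 vs 5] → A does not strictly dominate C (column X: 4 ≤ 7)
  B vs A: [6 vs 4, 7 vs 4, 3 vs 2] → B strictly dominates A
  B vs C: [6 vs 7, 7 vs 2, 3 vs 5] → B does not strictly dominate C (column X: 6 ≤ 7)
  C vs A: [7 vs 4, 2 vs 4, 5 vs 2] → C does not strictly dominate A (column Y: 2 ≤ 4)
  C vs B: [7 vs 6, 2 vs 7, 5 vs 3] → C does not strictly dominate B (column Y: 2 ≤ 7)
No single strategy strictly dominates all others → no strictly dominant strategy.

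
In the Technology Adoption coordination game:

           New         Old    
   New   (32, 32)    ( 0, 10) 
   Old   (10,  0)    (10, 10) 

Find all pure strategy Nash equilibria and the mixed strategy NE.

Pure NE: (New, New) and (Old, Old); Mixed NE: p = 0.3125, q = 0.3125

Work:
Check pure NE:
(New, New): (32, 32) - no unilateral deviation beneficial
(Old, Old): (10, 10) - no unilateral deviation beneficial
Mixed NE: P1 plays New with p = 0.3125, P2 plays New with q = 0.3125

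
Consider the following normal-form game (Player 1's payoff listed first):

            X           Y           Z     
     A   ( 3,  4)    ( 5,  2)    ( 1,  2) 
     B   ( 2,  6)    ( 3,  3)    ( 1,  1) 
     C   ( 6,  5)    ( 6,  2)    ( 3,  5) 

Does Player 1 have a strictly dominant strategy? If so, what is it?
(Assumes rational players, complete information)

Yes, Player 1's strictly dominant strategy is C

Work:
A strategy strictly dominates another if it gives a strictly higher payoff against every opponent action. Compare each pair of P1's strategies column-by-column:
  A vs B: [3 vs 2, 5 vs 3, 1 vs 1] → A does not strictly dominate B (column Z: 1 ≤ 1)
  A vs C: [3 vs 6, 5 vs 6, 1 vs 3] → A does not strictly dominate C (column X: 3 ≤ 6)
  B vs A: [2 vs 3, 3 vs 5, 1 vs 1] → B does not strictly dominate A (column X: 2 ≤ 3)
  B vs C: [2 vs 6, 3 vs 6, 1 vs 3] → B does not strictly dominate C (column X: 2 ≤ 6)
  C vs A: [6 vs 3, 6 vs 5, 3 vs 1] → C strictly dominates A
  C vs B: [6 vs 2, 6 vs 3, 3 vs 1] → C strictly dominates B
C strictly dominates every other strategy → strictly dominant.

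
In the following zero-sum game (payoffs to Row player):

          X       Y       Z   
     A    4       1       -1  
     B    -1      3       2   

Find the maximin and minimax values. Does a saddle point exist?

Maximin = -1, Minimax = 2, Saddle: False

Work:
Row minimums: [-1, -1] → maximin = -1
Column maximums: [4, 3, 2] → minimax = 2
No saddle point (maximin ≠ minimax). Mixed strategy needed.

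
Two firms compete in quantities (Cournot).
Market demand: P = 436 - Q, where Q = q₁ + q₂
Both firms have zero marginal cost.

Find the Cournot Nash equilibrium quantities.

q₁* = q₂* = 145.33; P* = 145.33

Work:
Profit: π_i = P·q_i = (a - q_i - q_j)·q_i
FOC: ∂π_i/∂q_i = a - 2q_i - q_j = 0
Reaction function: q_i = (436 - q_j)/2
Symmetry: q* = 436/3 = 145.33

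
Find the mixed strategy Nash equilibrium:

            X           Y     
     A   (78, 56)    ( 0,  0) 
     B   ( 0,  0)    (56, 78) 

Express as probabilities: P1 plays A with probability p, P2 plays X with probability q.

p = 0.5821, q = 0.4179

Work:
Find probabilities that make opponent indifferent:
P2 chooses q to make P1 indifferent between A and B
P1 chooses p to make P2 indifferent between X and Y
Mixed NE: P1 plays (A: 0.5821, B: 0.4179), P2 plays (X: 0.4179, Y: 0.5821)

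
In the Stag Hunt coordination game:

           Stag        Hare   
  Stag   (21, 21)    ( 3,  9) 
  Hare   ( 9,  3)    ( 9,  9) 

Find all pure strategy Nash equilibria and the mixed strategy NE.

Pure NE: (Stag, Stag) and (Hare, Hare); Mixed NE: p = 0.3333, q = 0.3333

Work:
Check pure NE:
(Stag, Stag): (21, 21) - no unilateral deviation beneficial
(Hare, Hare): (9, 9) - no unilateral deviation beneficial
Mixed NE: P1 plays Stag with p = 0.3333, P2 plays Stag with q = 0.3333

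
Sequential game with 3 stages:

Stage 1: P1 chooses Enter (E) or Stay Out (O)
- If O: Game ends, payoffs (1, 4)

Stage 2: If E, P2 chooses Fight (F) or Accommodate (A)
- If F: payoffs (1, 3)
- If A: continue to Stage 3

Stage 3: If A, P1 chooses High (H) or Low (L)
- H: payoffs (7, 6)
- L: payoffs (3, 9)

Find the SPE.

SPE: (E, A, H); Outcome (7, 6)

Work:
Stage 3: P1 chooses H (7 vs 3)
Stage 2: P2: F->3, A->6 (anticipating H). Choose A
Stage 1: P1: O->1, E->7 (anticipating A, H). Choose E
SPE path: E -> A -> H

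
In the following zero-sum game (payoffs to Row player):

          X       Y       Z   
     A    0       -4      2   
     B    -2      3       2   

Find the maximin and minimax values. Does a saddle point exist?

Maximin = -2, Minimax = 0, Saddle: False

Work:
Row minimums: [-4, -2] → maximin = -2
Column maximums: [0, 3, 2] → minimax = 0
No saddle point (maximin ≠ minimax). Mixed strategy needed.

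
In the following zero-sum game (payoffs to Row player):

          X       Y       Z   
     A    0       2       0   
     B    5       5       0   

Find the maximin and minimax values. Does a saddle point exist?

Maximin = 0, Minimax = 0, Saddle: True

Work:
Row minimums: [0, 0] → maximin = 0
Column maximums: [5, 5, 0] → minimax = 0
Saddle point exists! Game value = 0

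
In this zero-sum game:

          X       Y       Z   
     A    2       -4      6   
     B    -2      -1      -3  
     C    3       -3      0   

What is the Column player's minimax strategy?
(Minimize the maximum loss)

Column should play Y, value = -1

Work:
Column player minimizes Row's maximum payoff:
Column X: max payoff to Row = 3
Column Y: max payoff to Row = -1
Column Z: max payoff to Row = 6
Minimum is -1, achieved by column Y.
Minimax strategy: Y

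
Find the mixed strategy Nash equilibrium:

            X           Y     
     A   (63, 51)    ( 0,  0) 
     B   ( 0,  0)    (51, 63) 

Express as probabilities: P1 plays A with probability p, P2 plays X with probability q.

p = 0.5526, q = 0.4474

Work:
Find probabilities that make opponent indifferent:
P2 chooses q to make P1 indifferent between A and B
P1 chooses p to make P2 indifferent between X and Y
Mixed NE: P1 plays (A: 0.5526, B: 0.4474), P2 plays (X: 0.4474, Y: 0.5526)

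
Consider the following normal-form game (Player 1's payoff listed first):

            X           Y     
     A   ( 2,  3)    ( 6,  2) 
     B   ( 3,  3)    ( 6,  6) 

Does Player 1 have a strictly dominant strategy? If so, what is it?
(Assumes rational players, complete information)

No strictly dominant strategy exists for Player 1

Work:
A strategy strictly dominates another if it gives a strictly higher payoff against every opponent action. Compare each pair of P1's strategies column-by-column:
  A vs B: [2 vs 3, 6 vs 6] → A does not strictly dominate B (column X: 2 ≤ 3)
  B vs A: [3 vs 2, 6 vs 6] → B does not strictly dominate A (column Y: 6 ≤ 6)
No single strategy strictly dominates all others → no strictly dominant strategy.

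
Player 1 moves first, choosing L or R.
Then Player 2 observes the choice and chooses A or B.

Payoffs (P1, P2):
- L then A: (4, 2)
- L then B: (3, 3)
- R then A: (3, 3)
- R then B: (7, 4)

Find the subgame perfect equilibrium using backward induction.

P1 plays R, P2 plays B after L and B after R; Payoff (7, 4)

Work:
Backward induction:
After L: P2 chooses B → P1 gets 3
After R: P2 chooses B → P1 gets 7
P1 chooses R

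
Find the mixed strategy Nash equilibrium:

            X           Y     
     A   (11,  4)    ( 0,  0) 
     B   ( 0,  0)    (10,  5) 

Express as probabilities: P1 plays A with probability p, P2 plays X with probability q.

p = 0.5556, q = 0.4762

Work:
Find probabilities that make opponent indifferent:
P2 chooses q to make P1 indifferent between A and B
P1 chooses p to make P2 indifferent between X and Y
Mixed NE: P1 plays (A: 0.5556, B: 0.4444), P2 plays (X: 0.4762, Y: 0.5238)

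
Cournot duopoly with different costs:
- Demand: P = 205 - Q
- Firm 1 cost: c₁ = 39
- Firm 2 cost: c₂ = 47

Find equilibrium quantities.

q₁* = 58.0, q₂* = 50.0

Work:
Reaction: q₁ = (205 - 39 - q₂)/2
Reaction: q₂ = (205 - 47 - q₁)/2
Solve simultaneously:
q₁* = (205 - 2×39 + 47)/3 = 58.0
q₂* = (205 - 2×47 + 39)/3 = 50.0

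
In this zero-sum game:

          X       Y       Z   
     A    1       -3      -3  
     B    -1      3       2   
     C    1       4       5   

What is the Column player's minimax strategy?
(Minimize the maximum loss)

Column should play X, value = 1

Work:
Column player minimizes Row's maximum payoff:
Column X: max payoff to Row = 1
Column Y: max payoff to Row = 4
Column Z: max payoff to Row = 5
Minimum is 1, achieved by column X.
Minimax strategy: X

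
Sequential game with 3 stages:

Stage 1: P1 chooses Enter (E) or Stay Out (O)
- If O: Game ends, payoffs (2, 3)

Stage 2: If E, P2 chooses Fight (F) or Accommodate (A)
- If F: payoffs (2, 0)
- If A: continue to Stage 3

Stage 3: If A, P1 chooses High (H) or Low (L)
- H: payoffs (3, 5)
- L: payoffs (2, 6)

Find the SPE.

SPE: (E, A, H); Outcome (3, 5)

Work:
Stage 3: P1 chooses H (3 vs 2)
Stage 2: P2: F->0, A->5 (anticipating H). Choose A
Stage 1: P1: O->2, E->3 (anticipating A, H). Choose E
SPE path: E -> A -> H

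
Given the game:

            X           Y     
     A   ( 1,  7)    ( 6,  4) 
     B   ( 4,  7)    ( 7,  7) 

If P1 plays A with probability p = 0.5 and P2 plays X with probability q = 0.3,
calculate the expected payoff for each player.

E[P1] = 5.3, E[P2] = 5.95

Work:
E[P1] = p·q·π₁(A,X) + p·(1-q)·π₁(A,Y) + (1-p)·q·π₁(B,X) + (1-p)·(1-q)·π₁(B,Y)
= 0.5·0.3·1 + 0.5·0.7·6 + 0.5·0.3·4 + 0.5·0.7·7
= 5.3

E[P2] = 5.95 (similar calculation)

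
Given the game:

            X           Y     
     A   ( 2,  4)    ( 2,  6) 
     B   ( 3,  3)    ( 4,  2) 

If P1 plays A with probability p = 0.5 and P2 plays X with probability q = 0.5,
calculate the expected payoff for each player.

E[P1] = 2.75, E[P2] = 3.75

Work:
E[P1] = p·q·π₁(A,X) + p·(1-q)·π₁(A,Y) + (1-p)·q·π₁(B,X) + (1-p)·(1-q)·π₁(B,Y)
= 0.5·0.5·2 + 0.5·0.5·2 + 0.5·0.5·3 + 0.5·0.5·4
= 2.75

E[P2] = 3.75 (similar calculation)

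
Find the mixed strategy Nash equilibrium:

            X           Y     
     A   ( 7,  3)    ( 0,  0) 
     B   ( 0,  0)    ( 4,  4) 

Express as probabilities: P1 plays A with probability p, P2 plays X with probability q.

p = 0.5714, q = 0.3636

Work:
Find probabilities that make opponent indifferent:
P2 chooses q to make P1 indifferent between A and B
P1 chooses p to make P2 indifferent between X and Y
Mixed NE: P1 plays (A: 0.5714, B: 0.4286), P2 plays (X: 0.3636, Y: 0.6364)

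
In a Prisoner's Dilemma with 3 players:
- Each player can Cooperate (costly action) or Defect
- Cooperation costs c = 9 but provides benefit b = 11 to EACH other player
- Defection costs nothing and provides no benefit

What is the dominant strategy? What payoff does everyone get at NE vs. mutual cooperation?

Dominant: Defect; NE payoff = 0; Coop payoff = 13

Work:
Defect dominates (saves cost c = 9, benefit to others is external)
NE: All defect → everyone gets 0
If all cooperate: each receives (2)×11 - 9 = 13
Social dilemma: 13 > 0 but NE gives 0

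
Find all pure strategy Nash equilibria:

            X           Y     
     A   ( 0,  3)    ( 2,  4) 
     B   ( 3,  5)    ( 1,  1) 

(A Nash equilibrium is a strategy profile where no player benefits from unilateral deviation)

Nash equilibrium: (A, Y), (B, X)

Work:
Best responses:
  P1 vs X: payoffs [0, 3] → best response B (payoff 3)
  P1 vs Y: payoffs [2, 1] → best response A (payoff 2)
  P2 vs A: payoffs [3, 4] → best response Y (payoff 4)
  P2 vs B: payoffs [5, 1] → best response X (payoff 5)
Mutual best responses: (A,Y), (B,X) → Nash equilibria.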